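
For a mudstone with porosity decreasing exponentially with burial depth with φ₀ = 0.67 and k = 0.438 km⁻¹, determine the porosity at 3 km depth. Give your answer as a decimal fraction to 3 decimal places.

φ = φ₀·exp(−k·Z) = 0.67 × exp(−0.438 × 3) = 0.67 × exp(−1.314)
  = 0.67 × 0.2687 = 0.1801

0.180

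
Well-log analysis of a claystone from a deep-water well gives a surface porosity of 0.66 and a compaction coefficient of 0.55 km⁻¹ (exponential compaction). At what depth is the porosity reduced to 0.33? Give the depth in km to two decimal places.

1.26 km

Invert Athy's law: Z = ln(phi₀/phi) / k
Z = ln(0.66/0.33) / 0.55 = ln(2) / 0.55 = 0.6931 / 0.55 = 1.260 km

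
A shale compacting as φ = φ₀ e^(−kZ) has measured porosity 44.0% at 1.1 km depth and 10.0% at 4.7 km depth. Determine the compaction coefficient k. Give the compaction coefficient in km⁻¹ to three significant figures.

Athy: φ(Z) = φ₀ e^(−kZ) ⇒ φ₁/φ₂ = e^{k(Z₂−Z₁)} ⇒ k = ln(φ₁/φ₂)/(Z₂−Z₁)
k = ln(0.44/0.1) / (4.7 − 1.1) = ln(4.4) / 3.6 = 1.4816 / 3.6 = 0.4116 km⁻¹

0.412 km⁻¹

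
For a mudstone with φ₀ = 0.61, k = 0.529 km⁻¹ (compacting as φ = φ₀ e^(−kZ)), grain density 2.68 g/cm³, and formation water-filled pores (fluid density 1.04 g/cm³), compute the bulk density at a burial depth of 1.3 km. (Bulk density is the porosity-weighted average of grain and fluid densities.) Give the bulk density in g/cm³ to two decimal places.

Porosity at depth: φ = 0.61·exp(−0.529×1.3) = 0.61×0.5027 = 0.3067
Bulk density: ρ_b = (1−φ)ρ_g + φ·ρ_f = 0.6933×2.68 + 0.3067×1.04
       = 1.858 + 0.319 = 2.177 g/cm³

2.18 g/cm³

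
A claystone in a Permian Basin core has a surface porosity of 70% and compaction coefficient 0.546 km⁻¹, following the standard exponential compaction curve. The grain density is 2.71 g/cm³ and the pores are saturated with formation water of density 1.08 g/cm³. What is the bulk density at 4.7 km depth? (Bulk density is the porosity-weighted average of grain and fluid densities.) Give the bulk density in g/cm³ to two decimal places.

Porosity at depth: n = 0.7·exp(−0.546×4.7) = 0.7×0.0768 = 0.0538
Bulk density: ρ_b = (1−n)ρ_g + n·ρ_f = 0.9462×2.71 + 0.0538×1.08
       = 2.564 + 0.058 = 2.622 g/cm³

2.62 g/cm³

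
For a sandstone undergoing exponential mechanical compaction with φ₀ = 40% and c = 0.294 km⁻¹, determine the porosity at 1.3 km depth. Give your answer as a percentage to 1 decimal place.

27.3%

φ = φ₀·exp(−c·z) = 0.4 × exp(−0.294 × 1.3) = 0.4 × exp(−0.3822)
  = 0.4 × 0.6824 = 0.2729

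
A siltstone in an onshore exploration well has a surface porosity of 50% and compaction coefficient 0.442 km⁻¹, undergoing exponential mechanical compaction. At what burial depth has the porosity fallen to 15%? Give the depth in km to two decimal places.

Invert Athy's law: z = ln(n₀/n) / c
z = ln(0.5/0.15) / 0.442 = ln(3.333) / 0.442 = 1.2040 / 0.442 = 2.724 km

2.72 km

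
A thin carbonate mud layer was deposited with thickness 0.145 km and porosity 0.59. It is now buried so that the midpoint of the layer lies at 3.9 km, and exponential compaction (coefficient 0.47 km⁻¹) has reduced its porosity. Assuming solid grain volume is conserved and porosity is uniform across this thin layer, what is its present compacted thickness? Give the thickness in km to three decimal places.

0.066 km

Porosity at 3.9 km: n = 0.59·exp(−0.47×3.9) = 0.0944
Solid-volume conservation: h(1−n) = h₀(1−n₀) ⇒ h = h₀·(1−n₀)/(1−n)
h = 0.145 × (1 − 0.59)/(1 − 0.0944) = 0.145 × 0.4527 = 0.0656 km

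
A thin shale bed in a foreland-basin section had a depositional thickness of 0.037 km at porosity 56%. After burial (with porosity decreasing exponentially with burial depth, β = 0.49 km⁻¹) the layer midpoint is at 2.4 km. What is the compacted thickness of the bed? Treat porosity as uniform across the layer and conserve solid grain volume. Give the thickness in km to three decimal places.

0.020 km

Porosity at 2.4 km: φ = 0.56·exp(−0.49×2.4) = 0.1728
Solid-volume conservation: h(1−φ) = h₀(1−φ₀) ⇒ h = h₀·(1−φ₀)/(1−φ)
h = 0.037 × (1 − 0.56)/(1 − 0.1728) = 0.037 × 0.5319 = 0.0197 km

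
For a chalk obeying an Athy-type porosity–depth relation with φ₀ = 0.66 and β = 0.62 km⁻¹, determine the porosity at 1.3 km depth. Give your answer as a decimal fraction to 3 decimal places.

0.295

φ = φ₀·exp(−β·Z) = 0.66 × exp(−0.62 × 1.3) = 0.66 × exp(−0.806)
  = 0.66 × 0.4466 = 0.2948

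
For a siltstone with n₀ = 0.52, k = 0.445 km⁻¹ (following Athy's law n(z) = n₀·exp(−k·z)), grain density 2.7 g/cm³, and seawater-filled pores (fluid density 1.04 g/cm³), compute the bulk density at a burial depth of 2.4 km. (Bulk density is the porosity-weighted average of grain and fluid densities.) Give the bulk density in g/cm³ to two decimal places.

Porosity at depth: n = 0.52·exp(−0.445×2.4) = 0.52×0.3437 = 0.1787
Bulk density: ρ_b = (1−n)ρ_g + n·ρ_f = 0.8213×2.7 + 0.1787×1.04
       = 2.217 + 0.186 = 2.403 g/cm³

2.40 g/cm³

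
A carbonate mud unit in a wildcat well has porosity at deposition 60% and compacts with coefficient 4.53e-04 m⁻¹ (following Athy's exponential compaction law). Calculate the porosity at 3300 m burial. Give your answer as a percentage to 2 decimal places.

13.46%

Working in km (1 km = 1000 m; k in km⁻¹ = k in m⁻¹ × 1000):
φ = φ₀·exp(−k·Z) = 0.6 × exp(−0.453 × 3.3) = 0.6 × exp(−1.495)
  = 0.6 × 0.2243 = 0.1346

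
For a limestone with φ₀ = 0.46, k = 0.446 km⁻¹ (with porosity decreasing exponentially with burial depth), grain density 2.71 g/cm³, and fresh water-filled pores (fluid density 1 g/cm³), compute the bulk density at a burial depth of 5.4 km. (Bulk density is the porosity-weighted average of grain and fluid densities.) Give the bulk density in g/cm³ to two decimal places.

2.64 g/cm³

Porosity at depth: φ = 0.46·exp(−0.446×5.4) = 0.46×0.0900 = 0.0414
Bulk density: ρ_b = (1−φ)ρ_g + φ·ρ_f = 0.9586×2.71 + 0.0414×1
       = 2.598 + 0.041 = 2.639 g/cm³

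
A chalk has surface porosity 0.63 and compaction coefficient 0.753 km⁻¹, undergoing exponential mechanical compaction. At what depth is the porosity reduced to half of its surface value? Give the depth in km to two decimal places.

0.92 km

phi/phi₀ = 1/2 ⇒ exp(−k·Z) = 1/2 ⇒ Z = ln(2) / k
Z = 0.6931 / 0.753 = 0.921 km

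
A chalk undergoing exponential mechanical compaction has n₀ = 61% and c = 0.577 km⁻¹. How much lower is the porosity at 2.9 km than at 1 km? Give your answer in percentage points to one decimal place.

22.8 percentage points

n(1) = 0.61·e^(−0.577×1) = 0.3426
n(2.9) = 0.61·e^(−0.577×2.9) = 0.1145
Δn = 0.3426 − 0.1145 = 0.2281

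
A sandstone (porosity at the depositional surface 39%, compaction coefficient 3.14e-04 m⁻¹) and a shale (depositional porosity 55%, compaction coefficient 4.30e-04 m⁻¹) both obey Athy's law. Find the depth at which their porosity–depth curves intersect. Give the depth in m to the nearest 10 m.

2960 m

Working in km (1 km = 1000 m; c in km⁻¹ = c in m⁻¹ × 1000):
Set n₀ₐ e^(−cₐz) = n₀ᵦ e^(−cᵦz) ⇒ ln(n₀ₐ/n₀ᵦ) = (cₐ − cᵦ)·z
z = ln(0.39/0.55) / (0.314 − 0.43) = -0.3438 / -0.116 = 2.964 km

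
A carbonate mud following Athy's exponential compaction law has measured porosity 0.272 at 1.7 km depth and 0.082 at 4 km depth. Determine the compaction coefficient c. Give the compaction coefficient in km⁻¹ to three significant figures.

Athy: φ(z) = φ₀ e^(−cz) ⇒ φ₁/φ₂ = e^{c(z₂−z₁)} ⇒ c = ln(φ₁/φ₂)/(z₂−z₁)
c = ln(0.272/0.082) / (4 − 1.7) = ln(3.317) / 2.3 = 1.1991 / 2.3 = 0.5213 km⁻¹

0.521 km⁻¹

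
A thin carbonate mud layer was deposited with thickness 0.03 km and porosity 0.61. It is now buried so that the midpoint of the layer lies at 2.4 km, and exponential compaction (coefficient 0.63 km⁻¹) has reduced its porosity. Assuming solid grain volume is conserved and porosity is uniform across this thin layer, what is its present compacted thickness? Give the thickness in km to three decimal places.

0.014 km

Porosity at 2.4 km: phi = 0.61·exp(−0.63×2.4) = 0.1345
Solid-volume conservation: h(1−phi) = h₀(1−phi₀) ⇒ h = h₀·(1−phi₀)/(1−phi)
h = 0.03 × (1 − 0.61)/(1 − 0.1345) = 0.03 × 0.4506 = 0.0135 km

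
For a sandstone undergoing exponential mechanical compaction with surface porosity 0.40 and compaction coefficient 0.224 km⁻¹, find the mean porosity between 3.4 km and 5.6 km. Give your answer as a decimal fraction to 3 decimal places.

⟨φ⟩ = (1/(Z₂−Z₁)) ∫ φ₀ e^(−cZ) dZ = φ₀·(e^(−c·Z₁) − e^(−c·Z₂)) / (c·(Z₂−Z₁))
e^(−0.224×3.4) = 0.4669; e^(−0.224×5.6) = 0.2852
⟨φ⟩ = 0.4 × (0.4669 − 0.2852) / (0.224 × 2.2) = 0.4 × 0.3687 = 0.1475

0.147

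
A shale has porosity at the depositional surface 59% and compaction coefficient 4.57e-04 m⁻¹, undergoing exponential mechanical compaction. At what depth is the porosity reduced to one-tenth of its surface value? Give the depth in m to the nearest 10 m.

5040 m

Working in km (1 km = 1000 m; β in km⁻¹ = β in m⁻¹ × 1000):
φ/φ₀ = 1/10 ⇒ exp(−β·Z) = 1/10 ⇒ Z = ln(10) / β
Z = 2.3026 / 0.457 = 5.038 km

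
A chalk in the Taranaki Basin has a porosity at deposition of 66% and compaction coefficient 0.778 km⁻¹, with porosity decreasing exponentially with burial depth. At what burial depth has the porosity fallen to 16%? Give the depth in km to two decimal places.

1.82 km

Invert Athy's law: z = ln(phi₀/phi) / β
z = ln(0.66/0.16) / 0.778 = ln(4.125) / 0.778 = 1.4171 / 0.778 = 1.821 km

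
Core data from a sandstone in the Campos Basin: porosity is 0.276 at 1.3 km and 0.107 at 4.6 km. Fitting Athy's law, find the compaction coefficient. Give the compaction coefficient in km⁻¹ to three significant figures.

Athy: phi(Z) = phi₀ e^(−kZ) ⇒ phi₁/phi₂ = e^{k(Z₂−Z₁)} ⇒ k = ln(phi₁/phi₂)/(Z₂−Z₁)
k = ln(0.276/0.107) / (4.6 − 1.3) = ln(2.579) / 3.3 = 0.9476 / 3.3 = 0.2871 km⁻¹

0.287 km⁻¹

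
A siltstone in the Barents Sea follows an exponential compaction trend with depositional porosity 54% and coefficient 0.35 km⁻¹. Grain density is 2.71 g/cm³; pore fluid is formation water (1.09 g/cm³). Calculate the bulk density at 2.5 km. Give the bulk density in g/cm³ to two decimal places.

Porosity at depth: φ = 0.54·exp(−0.35×2.5) = 0.54×0.4169 = 0.2251
Bulk density: ρ_b = (1−φ)ρ_g + φ·ρ_f = 0.7749×2.71 + 0.2251×1.09
       = 2.100 + 0.245 = 2.345 g/cm³

2.35 g/cm³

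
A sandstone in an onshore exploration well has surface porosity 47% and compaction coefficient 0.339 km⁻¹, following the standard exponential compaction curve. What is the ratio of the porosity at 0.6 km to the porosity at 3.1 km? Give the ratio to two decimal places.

n(Z₁)/n(Z₂) = e^(−β·Z₁)/e^(−β·Z₂) = e^{β(Z₂−Z₁)}
= exp(0.339 × 2.5) = exp(0.8475) = 2.3338

2.33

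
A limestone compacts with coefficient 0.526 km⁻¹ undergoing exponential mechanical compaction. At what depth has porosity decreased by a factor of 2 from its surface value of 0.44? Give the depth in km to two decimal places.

1.32 km

n/n₀ = 1/2 ⇒ exp(−β·d) = 1/2 ⇒ d = ln(2) / β
d = 0.6931 / 0.526 = 1.318 km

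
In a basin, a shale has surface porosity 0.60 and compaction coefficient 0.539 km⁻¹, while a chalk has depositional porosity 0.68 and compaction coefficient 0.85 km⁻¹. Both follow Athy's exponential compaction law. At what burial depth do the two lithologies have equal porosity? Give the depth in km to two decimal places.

0.40 km

Set n₀ₐ e^(−cₐz) = n₀ᵦ e^(−cᵦz) ⇒ ln(n₀ₐ/n₀ᵦ) = (cₐ − cᵦ)·z
z = ln(0.6/0.68) / (0.539 − 0.85) = -0.1252 / -0.311 = 0.402 km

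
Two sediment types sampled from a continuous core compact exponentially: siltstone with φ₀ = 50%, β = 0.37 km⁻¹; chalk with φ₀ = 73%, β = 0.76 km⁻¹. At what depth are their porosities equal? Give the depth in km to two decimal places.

0.97 km

Set φ₀ₐ e^(−βₐZ) = φ₀ᵦ e^(−βᵦZ) ⇒ ln(φ₀ₐ/φ₀ᵦ) = (βₐ − βᵦ)·Z
Z = ln(0.5/0.73) / (0.37 − 0.76) = -0.3784 / -0.39 = 0.970 km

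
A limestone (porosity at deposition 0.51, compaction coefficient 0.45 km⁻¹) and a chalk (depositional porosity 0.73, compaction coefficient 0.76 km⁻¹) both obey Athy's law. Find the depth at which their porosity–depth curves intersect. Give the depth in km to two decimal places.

Set phi₀ₐ e^(−βₐZ) = phi₀ᵦ e^(−βᵦZ) ⇒ ln(phi₀ₐ/phi₀ᵦ) = (βₐ − βᵦ)·Z
Z = ln(0.51/0.73) / (0.45 − 0.76) = -0.3586 / -0.31 = 1.157 km

1.16 km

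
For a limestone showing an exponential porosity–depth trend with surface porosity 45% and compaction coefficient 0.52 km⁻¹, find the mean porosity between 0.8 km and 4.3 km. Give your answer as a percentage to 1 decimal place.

⟨φ⟩ = (1/(d₂−d₁)) ∫ φ₀ e^(−cd) dd = φ₀·(e^(−c·d₁) − e^(−c·d₂)) / (c·(d₂−d₁))
e^(−0.52×0.8) = 0.6597; e^(−0.52×4.3) = 0.1069
⟨φ⟩ = 0.45 × (0.6597 − 0.1069) / (0.52 × 3.5) = 0.45 × 0.3037 = 0.1367

13.7%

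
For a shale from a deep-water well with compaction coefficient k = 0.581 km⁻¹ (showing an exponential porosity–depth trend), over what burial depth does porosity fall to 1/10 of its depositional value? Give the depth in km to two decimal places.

phi/phi₀ = 1/10 ⇒ exp(−k·d) = 1/10 ⇒ d = ln(10) / k
d = 2.3026 / 0.581 = 3.963 km

3.96 km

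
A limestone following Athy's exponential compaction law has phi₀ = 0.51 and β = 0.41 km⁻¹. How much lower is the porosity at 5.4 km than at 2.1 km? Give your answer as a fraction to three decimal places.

0.160

phi(2.1) = 0.51·e^(−0.41×2.1) = 0.2156
phi(5.4) = 0.51·e^(−0.41×5.4) = 0.0557
Δphi = 0.2156 − 0.0557 = 0.1599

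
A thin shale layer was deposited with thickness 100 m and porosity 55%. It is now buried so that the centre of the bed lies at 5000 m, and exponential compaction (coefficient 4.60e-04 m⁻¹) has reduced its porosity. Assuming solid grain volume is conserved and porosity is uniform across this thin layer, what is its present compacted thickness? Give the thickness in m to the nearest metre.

Working in km (1 km = 1000 m; k in km⁻¹ = k in m⁻¹ × 1000):
Porosity at 5 km: n = 0.55·exp(−0.46×5) = 0.0551
Solid-volume conservation: h(1−n) = h₀(1−n₀) ⇒ h = h₀·(1−n₀)/(1−n)
h = 0.1 × (1 − 0.55)/(1 − 0.0551) = 0.1 × 0.4763 = 0.0476 km

48 m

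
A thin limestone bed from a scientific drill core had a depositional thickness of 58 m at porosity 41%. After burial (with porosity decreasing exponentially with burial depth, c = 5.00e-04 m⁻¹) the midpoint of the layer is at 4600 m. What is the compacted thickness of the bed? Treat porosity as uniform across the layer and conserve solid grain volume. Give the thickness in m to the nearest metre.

Working in km (1 km = 1000 m; c in km⁻¹ = c in m⁻¹ × 1000):
Porosity at 4.6 km: φ = 0.41·exp(−0.5×4.6) = 0.0411
Solid-volume conservation: h(1−φ) = h₀(1−φ₀) ⇒ h = h₀·(1−φ₀)/(1−φ)
h = 0.058 × (1 − 0.41)/(1 − 0.0411) = 0.058 × 0.6153 = 0.0357 km

36 m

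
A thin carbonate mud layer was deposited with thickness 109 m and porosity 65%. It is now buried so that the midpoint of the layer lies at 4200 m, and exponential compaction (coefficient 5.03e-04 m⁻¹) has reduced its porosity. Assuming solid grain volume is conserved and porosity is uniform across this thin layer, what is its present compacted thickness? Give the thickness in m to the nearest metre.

41 m

Working in km (1 km = 1000 m; c in km⁻¹ = c in m⁻¹ × 1000):
Porosity at 4.2 km: phi = 0.65·exp(−0.503×4.2) = 0.0786
Solid-volume conservation: h(1−phi) = h₀(1−phi₀) ⇒ h = h₀·(1−phi₀)/(1−phi)
h = 0.109 × (1 − 0.65)/(1 − 0.0786) = 0.109 × 0.3799 = 0.0414 km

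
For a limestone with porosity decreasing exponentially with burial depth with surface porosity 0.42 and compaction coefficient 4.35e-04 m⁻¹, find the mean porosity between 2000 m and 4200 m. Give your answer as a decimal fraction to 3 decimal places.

Working in km (1 km = 1000 m; c in km⁻¹ = c in m⁻¹ × 1000):
⟨n⟩ = (1/(Z₂−Z₁)) ∫ n₀ e^(−cZ) dZ = n₀·(e^(−c·Z₁) − e^(−c·Z₂)) / (c·(Z₂−Z₁))
e^(−0.435×2) = 0.4190; e^(−0.435×4.2) = 0.1609
⟨n⟩ = 0.42 × (0.4190 − 0.1609) / (0.435 × 2.2) = 0.42 × 0.2697 = 0.1133

0.113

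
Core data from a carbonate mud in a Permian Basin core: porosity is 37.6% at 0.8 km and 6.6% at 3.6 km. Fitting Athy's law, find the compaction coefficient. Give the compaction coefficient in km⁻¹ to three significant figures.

0.621 km⁻¹

Athy: phi(Z) = phi₀ e^(−kZ) ⇒ phi₁/phi₂ = e^{k(Z₂−Z₁)} ⇒ k = ln(phi₁/phi₂)/(Z₂−Z₁)
k = ln(0.376/0.066) / (3.6 − 0.8) = ln(5.697) / 2.8 = 1.7399 / 2.8 = 0.6214 km⁻¹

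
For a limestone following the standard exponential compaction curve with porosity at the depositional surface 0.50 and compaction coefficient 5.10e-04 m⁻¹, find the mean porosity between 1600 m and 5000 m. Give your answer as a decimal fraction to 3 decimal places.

0.105

Working in km (1 km = 1000 m; c in km⁻¹ = c in m⁻¹ × 1000):
⟨phi⟩ = (1/(z₂−z₁)) ∫ phi₀ e^(−cz) dz = phi₀·(e^(−c·z₁) − e^(−c·z₂)) / (c·(z₂−z₁))
e^(−0.51×1.6) = 0.4422; e^(−0.51×5) = 0.0781
⟨phi⟩ = 0.5 × (0.4422 − 0.0781) / (0.51 × 3.4) = 0.5 × 0.2100 = 0.1050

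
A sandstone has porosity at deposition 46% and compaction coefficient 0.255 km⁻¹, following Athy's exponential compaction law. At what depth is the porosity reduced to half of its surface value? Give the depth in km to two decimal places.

phi/phi₀ = 1/2 ⇒ exp(−k·d) = 1/2 ⇒ d = ln(2) / k
d = 0.6931 / 0.255 = 2.718 km

2.72 km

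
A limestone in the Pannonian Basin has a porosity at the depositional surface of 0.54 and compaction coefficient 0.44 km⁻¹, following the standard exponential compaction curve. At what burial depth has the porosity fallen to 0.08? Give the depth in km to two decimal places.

Invert Athy's law: z = ln(φ₀/φ) / c
z = ln(0.54/0.08) / 0.44 = ln(6.75) / 0.44 = 1.9095 / 0.44 = 4.340 km

4.34 km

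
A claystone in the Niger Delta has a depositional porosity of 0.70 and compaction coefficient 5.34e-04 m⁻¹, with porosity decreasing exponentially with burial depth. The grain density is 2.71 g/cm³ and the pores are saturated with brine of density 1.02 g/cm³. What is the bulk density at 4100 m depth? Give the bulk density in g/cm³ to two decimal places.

2.58 g/cm³

Working in km (1 km = 1000 m; k in km⁻¹ = k in m⁻¹ × 1000):
Porosity at depth: n = 0.7·exp(−0.534×4.1) = 0.7×0.1120 = 0.0784
Bulk density: ρ_b = (1−n)ρ_g + n·ρ_f = 0.9216×2.71 + 0.0784×1.02
       = 2.498 + 0.080 = 2.578 g/cm³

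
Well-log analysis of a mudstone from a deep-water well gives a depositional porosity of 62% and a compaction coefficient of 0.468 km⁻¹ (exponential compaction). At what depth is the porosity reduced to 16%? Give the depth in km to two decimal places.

Invert Athy's law: z = ln(φ₀/φ) / c
z = ln(0.62/0.16) / 0.468 = ln(3.875) / 0.468 = 1.3545 / 0.468 = 2.894 km

2.89 km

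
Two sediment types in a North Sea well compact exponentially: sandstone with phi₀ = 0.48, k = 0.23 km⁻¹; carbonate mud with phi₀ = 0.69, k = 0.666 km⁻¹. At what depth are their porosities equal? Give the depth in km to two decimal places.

0.83 km

Set phi₀ₐ e^(−kₐz) = phi₀ᵦ e^(−kᵦz) ⇒ ln(phi₀ₐ/phi₀ᵦ) = (kₐ − kᵦ)·z
z = ln(0.48/0.69) / (0.23 − 0.666) = -0.3629 / -0.436 = 0.832 km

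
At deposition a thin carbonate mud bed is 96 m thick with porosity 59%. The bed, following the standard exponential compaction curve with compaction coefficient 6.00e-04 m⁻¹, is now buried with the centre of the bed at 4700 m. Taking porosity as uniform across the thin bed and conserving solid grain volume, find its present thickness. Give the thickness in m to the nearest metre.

41 m

Working in km (1 km = 1000 m; k in km⁻¹ = k in m⁻¹ × 1000):
Porosity at 4.7 km: n = 0.59·exp(−0.6×4.7) = 0.0352
Solid-volume conservation: h(1−n) = h₀(1−n₀) ⇒ h = h₀·(1−n₀)/(1−n)
h = 0.096 × (1 − 0.59)/(1 − 0.0352) = 0.096 × 0.4249 = 0.0408 km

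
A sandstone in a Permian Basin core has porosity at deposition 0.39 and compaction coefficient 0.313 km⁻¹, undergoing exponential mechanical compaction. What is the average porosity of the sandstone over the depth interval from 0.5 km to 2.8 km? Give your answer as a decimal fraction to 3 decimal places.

⟨phi⟩ = (1/(d₂−d₁)) ∫ phi₀ e^(−kd) dd = phi₀·(e^(−k·d₁) − e^(−k·d₂)) / (k·(d₂−d₁))
e^(−0.313×0.5) = 0.8551; e^(−0.313×2.8) = 0.4163
⟨phi⟩ = 0.39 × (0.8551 − 0.4163) / (0.313 × 2.3) = 0.39 × 0.6096 = 0.2377

0.238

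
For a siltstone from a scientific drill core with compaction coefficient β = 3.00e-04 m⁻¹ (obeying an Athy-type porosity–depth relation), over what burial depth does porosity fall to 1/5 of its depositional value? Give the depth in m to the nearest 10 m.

5360 m

Working in km (1 km = 1000 m; β in km⁻¹ = β in m⁻¹ × 1000):
phi/phi₀ = 1/5 ⇒ exp(−β·Z) = 1/5 ⇒ Z = ln(5) / β
Z = 1.6094 / 0.3 = 5.365 km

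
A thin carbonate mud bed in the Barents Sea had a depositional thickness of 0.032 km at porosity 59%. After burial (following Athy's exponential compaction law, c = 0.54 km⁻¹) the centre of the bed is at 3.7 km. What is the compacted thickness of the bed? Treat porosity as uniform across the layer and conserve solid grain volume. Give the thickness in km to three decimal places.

0.014 km

Porosity at 3.7 km: phi = 0.59·exp(−0.54×3.7) = 0.0800
Solid-volume conservation: h(1−phi) = h₀(1−phi₀) ⇒ h = h₀·(1−phi₀)/(1−phi)
h = 0.032 × (1 − 0.59)/(1 − 0.0800) = 0.032 × 0.4457 = 0.0143 km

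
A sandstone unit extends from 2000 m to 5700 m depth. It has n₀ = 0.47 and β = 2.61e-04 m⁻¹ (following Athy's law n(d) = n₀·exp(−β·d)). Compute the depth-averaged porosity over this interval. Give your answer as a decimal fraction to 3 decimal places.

Working in km (1 km = 1000 m; β in km⁻¹ = β in m⁻¹ × 1000):
⟨n⟩ = (1/(d₂−d₁)) ∫ n₀ e^(−βd) dd = n₀·(e^(−β·d₁) − e^(−β·d₂)) / (β·(d₂−d₁))
e^(−0.261×2) = 0.5933; e^(−0.261×5.7) = 0.2259
⟨n⟩ = 0.47 × (0.5933 − 0.2259) / (0.261 × 3.7) = 0.47 × 0.3805 = 0.1788

0.179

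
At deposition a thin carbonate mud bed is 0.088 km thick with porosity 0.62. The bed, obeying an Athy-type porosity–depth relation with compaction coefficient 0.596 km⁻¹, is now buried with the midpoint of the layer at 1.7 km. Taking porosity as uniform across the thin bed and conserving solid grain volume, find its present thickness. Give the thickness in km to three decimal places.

Porosity at 1.7 km: n = 0.62·exp(−0.596×1.7) = 0.2251
Solid-volume conservation: h(1−n) = h₀(1−n₀) ⇒ h = h₀·(1−n₀)/(1−n)
h = 0.088 × (1 − 0.62)/(1 − 0.2251) = 0.088 × 0.4904 = 0.0432 km

0.043 km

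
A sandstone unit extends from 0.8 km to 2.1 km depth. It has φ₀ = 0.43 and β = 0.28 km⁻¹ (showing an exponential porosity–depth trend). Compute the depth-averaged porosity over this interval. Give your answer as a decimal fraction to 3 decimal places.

0.288

⟨φ⟩ = (1/(Z₂−Z₁)) ∫ φ₀ e^(−βZ) dZ = φ₀·(e^(−β·Z₁) − e^(−β·Z₂)) / (β·(Z₂−Z₁))
e^(−0.28×0.8) = 0.7993; e^(−0.28×2.1) = 0.5554
⟨φ⟩ = 0.43 × (0.7993 − 0.5554) / (0.28 × 1.3) = 0.43 × 0.6700 = 0.2881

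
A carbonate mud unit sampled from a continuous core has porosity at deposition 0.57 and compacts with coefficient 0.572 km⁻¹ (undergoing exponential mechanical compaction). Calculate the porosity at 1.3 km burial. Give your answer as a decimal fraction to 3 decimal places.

0.271

φ = φ₀·exp(−β·d) = 0.57 × exp(−0.572 × 1.3) = 0.57 × exp(−0.7436)
  = 0.57 × 0.4754 = 0.2710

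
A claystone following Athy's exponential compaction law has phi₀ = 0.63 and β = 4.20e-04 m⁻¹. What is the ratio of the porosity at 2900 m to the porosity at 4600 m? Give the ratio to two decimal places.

2.04

Working in km (1 km = 1000 m; β in km⁻¹ = β in m⁻¹ × 1000):
phi(d₁)/phi(d₂) = e^(−β·d₁)/e^(−β·d₂) = e^{β(d₂−d₁)}
= exp(0.42 × 1.7) = exp(0.714) = 2.0421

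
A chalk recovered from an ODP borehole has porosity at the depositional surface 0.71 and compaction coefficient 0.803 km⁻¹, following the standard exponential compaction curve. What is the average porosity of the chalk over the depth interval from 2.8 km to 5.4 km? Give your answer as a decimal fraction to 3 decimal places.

0.031

⟨φ⟩ = (1/(Z₂−Z₁)) ∫ φ₀ e^(−βZ) dZ = φ₀·(e^(−β·Z₁) − e^(−β·Z₂)) / (β·(Z₂−Z₁))
e^(−0.803×2.8) = 0.1056; e^(−0.803×5.4) = 0.0131
⟨φ⟩ = 0.71 × (0.1056 − 0.0131) / (0.803 × 2.6) = 0.71 × 0.0443 = 0.0315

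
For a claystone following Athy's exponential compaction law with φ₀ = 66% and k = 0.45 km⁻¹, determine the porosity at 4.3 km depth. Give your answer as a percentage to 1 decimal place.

φ = φ₀·exp(−k·Z) = 0.66 × exp(−0.45 × 4.3) = 0.66 × exp(−1.935)
  = 0.66 × 0.1444 = 0.0953

9.5%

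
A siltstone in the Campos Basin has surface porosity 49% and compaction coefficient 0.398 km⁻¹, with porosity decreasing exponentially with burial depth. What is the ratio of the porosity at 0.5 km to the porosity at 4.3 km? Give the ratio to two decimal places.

4.54

φ(z₁)/φ(z₂) = e^(−c·z₁)/e^(−c·z₂) = e^{c(z₂−z₁)}
= exp(0.398 × 3.8) = exp(1.512) = 4.5376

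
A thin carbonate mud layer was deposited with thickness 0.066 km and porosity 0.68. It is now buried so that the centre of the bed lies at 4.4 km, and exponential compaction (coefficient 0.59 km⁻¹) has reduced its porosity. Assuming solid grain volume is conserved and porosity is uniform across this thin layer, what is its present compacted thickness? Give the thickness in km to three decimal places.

Porosity at 4.4 km: n = 0.68·exp(−0.59×4.4) = 0.0507
Solid-volume conservation: h(1−n) = h₀(1−n₀) ⇒ h = h₀·(1−n₀)/(1−n)
h = 0.066 × (1 − 0.68)/(1 − 0.0507) = 0.066 × 0.3371 = 0.0222 km

0.022 km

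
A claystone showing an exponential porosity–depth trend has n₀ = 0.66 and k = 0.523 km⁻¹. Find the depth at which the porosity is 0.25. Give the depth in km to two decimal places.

Invert Athy's law: z = ln(n₀/n) / k
z = ln(0.66/0.25) / 0.523 = ln(2.64) / 0.523 = 0.9708 / 0.523 = 1.856 km

1.86 km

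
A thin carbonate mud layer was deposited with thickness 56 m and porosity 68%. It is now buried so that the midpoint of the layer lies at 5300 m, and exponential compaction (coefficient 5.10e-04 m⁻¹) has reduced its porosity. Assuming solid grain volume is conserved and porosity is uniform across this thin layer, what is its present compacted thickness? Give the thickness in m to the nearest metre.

Working in km (1 km = 1000 m; k in km⁻¹ = k in m⁻¹ × 1000):
Porosity at 5.3 km: n = 0.68·exp(−0.51×5.3) = 0.0456
Solid-volume conservation: h(1−n) = h₀(1−n₀) ⇒ h = h₀·(1−n₀)/(1−n)
h = 0.056 × (1 − 0.68)/(1 − 0.0456) = 0.056 × 0.3353 = 0.0188 km

19 m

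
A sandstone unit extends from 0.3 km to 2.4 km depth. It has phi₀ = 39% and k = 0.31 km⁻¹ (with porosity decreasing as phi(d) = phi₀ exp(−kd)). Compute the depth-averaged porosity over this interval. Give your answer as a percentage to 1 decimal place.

⟨phi⟩ = (1/(d₂−d₁)) ∫ phi₀ e^(−kd) dd = phi₀·(e^(−k·d₁) − e^(−k·d₂)) / (k·(d₂−d₁))
e^(−0.31×0.3) = 0.9112; e^(−0.31×2.4) = 0.4752
⟨phi⟩ = 0.39 × (0.9112 − 0.4752) / (0.31 × 2.1) = 0.39 × 0.6697 = 0.2612

26.1%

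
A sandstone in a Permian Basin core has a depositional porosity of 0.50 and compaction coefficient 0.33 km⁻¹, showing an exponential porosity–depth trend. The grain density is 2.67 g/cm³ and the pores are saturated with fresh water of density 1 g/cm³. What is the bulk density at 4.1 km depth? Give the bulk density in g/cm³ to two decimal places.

2.45 g/cm³

Porosity at depth: n = 0.5·exp(−0.33×4.1) = 0.5×0.2585 = 0.1292
Bulk density: ρ_b = (1−n)ρ_g + n·ρ_f = 0.8708×2.67 + 0.1292×1
       = 2.325 + 0.129 = 2.454 g/cm³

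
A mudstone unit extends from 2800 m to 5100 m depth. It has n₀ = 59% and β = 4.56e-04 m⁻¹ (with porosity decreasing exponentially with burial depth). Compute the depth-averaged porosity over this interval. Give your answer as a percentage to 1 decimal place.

Working in km (1 km = 1000 m; β in km⁻¹ = β in m⁻¹ × 1000):
⟨n⟩ = (1/(d₂−d₁)) ∫ n₀ e^(−βd) dd = n₀·(e^(−β·d₁) − e^(−β·d₂)) / (β·(d₂−d₁))
e^(−0.456×2.8) = 0.2789; e^(−0.456×5.1) = 0.0977
⟨n⟩ = 0.59 × (0.2789 − 0.0977) / (0.456 × 2.3) = 0.59 × 0.1728 = 0.1019

10.2%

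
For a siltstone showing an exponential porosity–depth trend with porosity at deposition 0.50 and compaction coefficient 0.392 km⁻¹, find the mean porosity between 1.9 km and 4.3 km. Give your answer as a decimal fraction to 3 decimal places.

⟨phi⟩ = (1/(z₂−z₁)) ∫ phi₀ e^(−kz) dz = phi₀·(e^(−k·z₁) − e^(−k·z₂)) / (k·(z₂−z₁))
e^(−0.392×1.9) = 0.4748; e^(−0.392×4.3) = 0.1853
⟨phi⟩ = 0.5 × (0.4748 − 0.1853) / (0.392 × 2.4) = 0.5 × 0.3077 = 0.1539

0.154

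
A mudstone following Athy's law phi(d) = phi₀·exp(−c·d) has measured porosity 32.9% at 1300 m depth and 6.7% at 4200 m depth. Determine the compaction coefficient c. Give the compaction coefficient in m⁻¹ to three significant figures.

Working in km (1 km = 1000 m; c in km⁻¹ = c in m⁻¹ × 1000):
Athy: phi(d) = phi₀ e^(−cd) ⇒ phi₁/phi₂ = e^{c(d₂−d₁)} ⇒ c = ln(phi₁/phi₂)/(d₂−d₁)
c = ln(0.329/0.067) / (4.2 − 1.3) = ln(4.91) / 2.9 = 1.5914 / 2.9 = 0.5487 km⁻¹

0.000549 m⁻¹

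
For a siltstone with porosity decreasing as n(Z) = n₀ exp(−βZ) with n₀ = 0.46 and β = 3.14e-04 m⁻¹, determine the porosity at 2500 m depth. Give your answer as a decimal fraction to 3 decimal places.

0.210

Working in km (1 km = 1000 m; β in km⁻¹ = β in m⁻¹ × 1000):
n = n₀·exp(−β·Z) = 0.46 × exp(−0.314 × 2.5) = 0.46 × exp(−0.785)
  = 0.46 × 0.4561 = 0.2098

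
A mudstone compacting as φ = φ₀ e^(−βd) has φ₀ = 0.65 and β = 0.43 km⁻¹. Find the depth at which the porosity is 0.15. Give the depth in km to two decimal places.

Invert Athy's law: d = ln(φ₀/φ) / β
d = ln(0.65/0.15) / 0.43 = ln(4.333) / 0.43 = 1.4663 / 0.43 = 3.410 km

3.41 km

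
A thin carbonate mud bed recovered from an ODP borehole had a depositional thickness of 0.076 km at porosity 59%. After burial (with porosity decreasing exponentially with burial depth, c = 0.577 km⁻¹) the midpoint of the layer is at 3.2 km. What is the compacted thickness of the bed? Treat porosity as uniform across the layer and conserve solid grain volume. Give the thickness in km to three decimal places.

Porosity at 3.2 km: phi = 0.59·exp(−0.577×3.2) = 0.0931
Solid-volume conservation: h(1−phi) = h₀(1−phi₀) ⇒ h = h₀·(1−phi₀)/(1−phi)
h = 0.076 × (1 − 0.59)/(1 − 0.0931) = 0.076 × 0.4521 = 0.0344 km

0.034 km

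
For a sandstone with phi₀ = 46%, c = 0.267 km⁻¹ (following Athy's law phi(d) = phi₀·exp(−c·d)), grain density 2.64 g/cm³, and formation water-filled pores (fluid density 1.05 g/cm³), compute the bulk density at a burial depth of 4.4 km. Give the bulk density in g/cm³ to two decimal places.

Porosity at depth: phi = 0.46·exp(−0.267×4.4) = 0.46×0.3089 = 0.1421
Bulk density: ρ_b = (1−phi)ρ_g + phi·ρ_f = 0.8579×2.64 + 0.1421×1.05
       = 2.265 + 0.149 = 2.414 g/cm³

2.41 g/cm³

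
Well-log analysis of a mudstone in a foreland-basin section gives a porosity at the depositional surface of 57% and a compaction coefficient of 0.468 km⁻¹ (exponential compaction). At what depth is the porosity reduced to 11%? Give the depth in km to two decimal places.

Invert Athy's law: d = ln(n₀/n) / β
d = ln(0.57/0.11) / 0.468 = ln(5.182) / 0.468 = 1.6452 / 0.468 = 3.515 km

3.52 km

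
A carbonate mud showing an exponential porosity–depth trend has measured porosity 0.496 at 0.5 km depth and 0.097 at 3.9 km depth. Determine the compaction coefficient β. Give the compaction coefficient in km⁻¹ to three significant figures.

Athy: phi(d) = phi₀ e^(−βd) ⇒ phi₁/phi₂ = e^{β(d₂−d₁)} ⇒ β = ln(phi₁/phi₂)/(d₂−d₁)
β = ln(0.496/0.097) / (3.9 − 0.5) = ln(5.113) / 3.4 = 1.6319 / 3.4 = 0.48 km⁻¹

0.480 km⁻¹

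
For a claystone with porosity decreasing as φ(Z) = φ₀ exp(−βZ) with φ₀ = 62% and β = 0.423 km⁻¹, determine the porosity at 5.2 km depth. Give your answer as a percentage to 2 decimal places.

6.87%

φ = φ₀·exp(−β·Z) = 0.62 × exp(−0.423 × 5.2) = 0.62 × exp(−2.2)
  = 0.62 × 0.1108 = 0.0687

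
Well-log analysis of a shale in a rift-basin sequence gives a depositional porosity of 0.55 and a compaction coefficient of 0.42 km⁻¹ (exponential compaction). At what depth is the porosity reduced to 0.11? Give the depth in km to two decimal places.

3.83 km

Invert Athy's law: Z = ln(n₀/n) / β
Z = ln(0.55/0.11) / 0.42 = ln(5) / 0.42 = 1.6094 / 0.42 = 3.832 km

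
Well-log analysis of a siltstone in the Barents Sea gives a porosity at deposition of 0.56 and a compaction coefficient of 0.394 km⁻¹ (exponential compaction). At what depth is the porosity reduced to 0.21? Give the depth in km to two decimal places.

Invert Athy's law: z = ln(φ₀/φ) / β
z = ln(0.56/0.21) / 0.394 = ln(2.667) / 0.394 = 0.9808 / 0.394 = 2.489 km

2.49 km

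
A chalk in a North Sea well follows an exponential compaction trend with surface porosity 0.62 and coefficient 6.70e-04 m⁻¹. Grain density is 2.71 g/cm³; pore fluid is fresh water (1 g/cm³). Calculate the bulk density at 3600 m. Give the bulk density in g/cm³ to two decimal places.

Working in km (1 km = 1000 m; β in km⁻¹ = β in m⁻¹ × 1000):
Porosity at depth: phi = 0.62·exp(−0.67×3.6) = 0.62×0.0896 = 0.0556
Bulk density: ρ_b = (1−phi)ρ_g + phi·ρ_f = 0.9444×2.71 + 0.0556×1
       = 2.559 + 0.056 = 2.615 g/cm³

2.61 g/cm³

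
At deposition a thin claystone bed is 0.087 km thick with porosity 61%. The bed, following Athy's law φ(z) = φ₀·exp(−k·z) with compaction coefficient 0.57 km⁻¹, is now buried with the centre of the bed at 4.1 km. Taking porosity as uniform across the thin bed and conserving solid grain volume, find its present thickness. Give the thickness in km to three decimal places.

Porosity at 4.1 km: φ = 0.61·exp(−0.57×4.1) = 0.0589
Solid-volume conservation: h(1−φ) = h₀(1−φ₀) ⇒ h = h₀·(1−φ₀)/(1−φ)
h = 0.087 × (1 − 0.61)/(1 − 0.0589) = 0.087 × 0.4144 = 0.0361 km

0.036 km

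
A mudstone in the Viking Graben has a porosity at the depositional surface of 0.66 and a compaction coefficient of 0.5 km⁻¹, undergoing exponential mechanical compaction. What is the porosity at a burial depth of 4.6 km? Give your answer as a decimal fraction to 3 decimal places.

0.066

phi = phi₀·exp(−β·z) = 0.66 × exp(−0.5 × 4.6) = 0.66 × exp(−2.3)
  = 0.66 × 0.1003 = 0.0662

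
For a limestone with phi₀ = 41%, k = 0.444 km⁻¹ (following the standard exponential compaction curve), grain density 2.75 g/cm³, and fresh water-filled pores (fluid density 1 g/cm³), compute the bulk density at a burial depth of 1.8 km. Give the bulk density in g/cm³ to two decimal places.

Porosity at depth: phi = 0.41·exp(−0.444×1.8) = 0.41×0.4497 = 0.1844
Bulk density: ρ_b = (1−phi)ρ_g + phi·ρ_f = 0.8156×2.75 + 0.1844×1
       = 2.243 + 0.184 = 2.427 g/cm³

2.43 g/cm³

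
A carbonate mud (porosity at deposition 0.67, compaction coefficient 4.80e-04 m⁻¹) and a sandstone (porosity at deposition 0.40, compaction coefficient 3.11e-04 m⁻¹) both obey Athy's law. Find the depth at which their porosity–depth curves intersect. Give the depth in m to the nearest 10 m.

Working in km (1 km = 1000 m; β in km⁻¹ = β in m⁻¹ × 1000):
Set φ₀ₐ e^(−βₐZ) = φ₀ᵦ e^(−βᵦZ) ⇒ ln(φ₀ₐ/φ₀ᵦ) = (βₐ − βᵦ)·Z
Z = ln(0.67/0.4) / (0.48 − 0.311) = 0.5158 / 0.169 = 3.052 km

3050 m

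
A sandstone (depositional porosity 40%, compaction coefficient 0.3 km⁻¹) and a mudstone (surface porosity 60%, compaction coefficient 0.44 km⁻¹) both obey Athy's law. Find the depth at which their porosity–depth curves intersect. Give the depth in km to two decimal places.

2.90 km

Set φ₀ₐ e^(−βₐZ) = φ₀ᵦ e^(−βᵦZ) ⇒ ln(φ₀ₐ/φ₀ᵦ) = (βₐ − βᵦ)·Z
Z = ln(0.4/0.6) / (0.3 − 0.44) = -0.4055 / -0.14 = 2.896 km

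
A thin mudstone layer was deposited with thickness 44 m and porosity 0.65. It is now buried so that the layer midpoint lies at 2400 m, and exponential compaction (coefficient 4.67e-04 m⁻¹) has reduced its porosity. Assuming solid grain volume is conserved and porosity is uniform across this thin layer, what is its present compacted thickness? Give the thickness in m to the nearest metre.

20 m

Working in km (1 km = 1000 m; c in km⁻¹ = c in m⁻¹ × 1000):
Porosity at 2.4 km: phi = 0.65·exp(−0.467×2.4) = 0.2119
Solid-volume conservation: h(1−phi) = h₀(1−phi₀) ⇒ h = h₀·(1−phi₀)/(1−phi)
h = 0.044 × (1 − 0.65)/(1 − 0.2119) = 0.044 × 0.4441 = 0.0195 km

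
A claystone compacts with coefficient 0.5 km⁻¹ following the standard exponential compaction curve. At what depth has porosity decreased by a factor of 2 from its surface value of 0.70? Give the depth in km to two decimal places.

1.39 km

n/n₀ = 1/2 ⇒ exp(−c·d) = 1/2 ⇒ d = ln(2) / c
d = 0.6931 / 0.5 = 1.386 km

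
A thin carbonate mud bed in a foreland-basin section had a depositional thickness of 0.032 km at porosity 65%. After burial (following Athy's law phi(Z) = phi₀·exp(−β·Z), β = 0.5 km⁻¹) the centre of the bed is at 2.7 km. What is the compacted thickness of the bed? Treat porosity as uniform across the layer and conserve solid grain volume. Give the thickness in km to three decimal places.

0.013 km

Porosity at 2.7 km: phi = 0.65·exp(−0.5×2.7) = 0.1685
Solid-volume conservation: h(1−phi) = h₀(1−phi₀) ⇒ h = h₀·(1−phi₀)/(1−phi)
h = 0.032 × (1 − 0.65)/(1 − 0.1685) = 0.032 × 0.4209 = 0.0135 km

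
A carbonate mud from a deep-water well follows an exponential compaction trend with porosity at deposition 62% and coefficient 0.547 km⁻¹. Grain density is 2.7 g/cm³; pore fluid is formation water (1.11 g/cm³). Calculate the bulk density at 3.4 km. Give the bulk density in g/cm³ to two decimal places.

Porosity at depth: phi = 0.62·exp(−0.547×3.4) = 0.62×0.1557 = 0.0965
Bulk density: ρ_b = (1−phi)ρ_g + phi·ρ_f = 0.9035×2.7 + 0.0965×1.11
       = 2.439 + 0.107 = 2.547 g/cm³

2.55 g/cm³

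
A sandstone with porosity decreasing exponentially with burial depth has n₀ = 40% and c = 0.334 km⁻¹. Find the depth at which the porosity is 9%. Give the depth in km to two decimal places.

Invert Athy's law: z = ln(n₀/n) / c
z = ln(0.4/0.09) / 0.334 = ln(4.444) / 0.334 = 1.4917 / 0.334 = 4.466 km

4.47 km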